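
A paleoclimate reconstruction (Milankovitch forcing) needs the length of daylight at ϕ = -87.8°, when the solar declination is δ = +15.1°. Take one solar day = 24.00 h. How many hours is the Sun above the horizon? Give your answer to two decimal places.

cos h₀ = −tan ϕ · tan δ = 7.0236 ≥ 1, so the Sun never rises (polar night) and h₀ = 0.
Daylight = 2h₀/(2π) × 24.00 h = (0.0000/π) × 24.00 = 0.00 h.

0.00 h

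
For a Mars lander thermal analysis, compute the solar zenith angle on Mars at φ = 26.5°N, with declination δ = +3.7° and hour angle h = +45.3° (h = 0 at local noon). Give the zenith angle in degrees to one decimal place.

cos θ_z = sin φ sin δ + cos φ cos δ cos h = 0.028794 + 0.628180 = 0.656974.
θ_z = arccos(0.656974) = 48.9°.

θ_z = 48.9°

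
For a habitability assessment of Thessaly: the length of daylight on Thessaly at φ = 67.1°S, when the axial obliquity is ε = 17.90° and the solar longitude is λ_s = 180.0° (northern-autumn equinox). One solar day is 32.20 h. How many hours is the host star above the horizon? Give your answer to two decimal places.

Solar declination: sin δ = sin ε · sin λ_s = sin 17.90° × sin 180.0° = 0.00000, so δ = +0.000°.
cos H₀ = −tan φ · tan δ = −tan(-67.1°) × tan(+0.000°) = 0.0000, so H₀ = 1.5708 rad = 90.00°.
Daylight = 2H₀/(2π) × 32.20 h = (1.5708/π) × 32.20 = 16.10 h.

16.10 h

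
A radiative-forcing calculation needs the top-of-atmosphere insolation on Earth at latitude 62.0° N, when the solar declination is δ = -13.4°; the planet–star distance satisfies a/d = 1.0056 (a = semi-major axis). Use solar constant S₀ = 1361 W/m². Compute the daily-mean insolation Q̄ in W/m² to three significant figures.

Q̄ ≈ 79.7 W/m²

cos H₀ = −tan(+62.0°) tan(-13.400°) = 0.4481, H₀ = 1.1062 rad.
Bracket: H₀ sin φ sin δ + cos φ cos δ sin H₀ = 1.1062×0.88295×-0.23175 + 0.46947×0.97278×0.89401 = -0.226355 + 0.408286 = 0.181931.
Inverse-square distance factor (a/d)² = 1.0056² = 1.011231.
Q̄ = (S₀/π) × 1.011231 × [bracket] = (1361/π) × 1.011231 × 0.181931 = 79.70 W/m².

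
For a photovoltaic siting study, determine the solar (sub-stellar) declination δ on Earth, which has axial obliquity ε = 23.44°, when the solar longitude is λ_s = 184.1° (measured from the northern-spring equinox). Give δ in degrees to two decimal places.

δ = -1.63°

sin δ = sin ε · sin λ_s = sin 23.44° × sin 184.1° = -0.028441.
δ = arcsin(-0.028441) = -1.63°.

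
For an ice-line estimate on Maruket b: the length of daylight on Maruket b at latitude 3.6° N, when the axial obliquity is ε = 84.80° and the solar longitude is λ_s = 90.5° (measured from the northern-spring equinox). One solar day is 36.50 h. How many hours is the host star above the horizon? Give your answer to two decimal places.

Solar declination: sin δ = sin ε · sin λ_s = sin 84.80° × sin 90.5° = 0.99585, so δ = +84.776°.
cos H₀ = −tan φ · tan δ = −tan(+3.6°) × tan(+84.776°) = -0.6881, so H₀ = 2.3297 rad = 133.48°.
Daylight = 2H₀/(2π) × 36.50 h = (2.3297/π) × 36.50 = 27.07 h.

27.07 h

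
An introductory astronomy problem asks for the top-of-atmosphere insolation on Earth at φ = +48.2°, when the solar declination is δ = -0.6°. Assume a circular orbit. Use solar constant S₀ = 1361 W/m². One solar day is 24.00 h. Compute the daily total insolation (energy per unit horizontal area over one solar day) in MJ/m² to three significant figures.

24.5 MJ/m²

cos H₀ = −tan(+48.2°) tan(-0.600°) = 0.0117, H₀ = 1.5591 rad.
Bracket: H₀ sin φ sin δ + cos φ cos δ sin H₀ = 1.5591×0.74548×-0.01047 + 0.66653×0.99995×0.99993 = -0.012169 + 0.666450 = 0.654281.
Q̄ = (S₀/π) × [bracket] = (1361/π) × 0.654281 = 283.45 W/m².
Daily total = Q̄ × 24.00 h × 3600 s/h = 283.45 × 24.00 × 3600 / 10⁶ = 24.49 MJ/m².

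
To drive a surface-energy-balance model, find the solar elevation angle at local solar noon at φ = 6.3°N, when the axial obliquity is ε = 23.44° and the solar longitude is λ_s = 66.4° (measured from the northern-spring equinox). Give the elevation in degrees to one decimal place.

74.9°

Solar declination: sin δ = sin ε · sin λ_s = sin 23.44° × sin 66.4° = 0.36452, so δ = +21.378°.
At local noon the hour angle is zero, so the zenith angle equals |φ − δ| = |+6.3° − (+21.378°)| = 15.078°.
Elevation = 90° − 15.078° = 74.9°.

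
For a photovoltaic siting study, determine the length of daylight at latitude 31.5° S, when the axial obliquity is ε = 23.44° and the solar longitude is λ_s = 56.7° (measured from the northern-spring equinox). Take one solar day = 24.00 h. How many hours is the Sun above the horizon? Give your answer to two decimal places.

10.34 h

Solar declination: sin δ = sin ε · sin λ_s = sin 23.44° × sin 56.7° = 0.33247, so δ = +19.419°.
cos H₀ = −tan φ · tan δ = −tan(-31.5°) × tan(+19.419°) = 0.2160, so H₀ = 1.3530 rad = 77.52°.
Daylight = 2H₀/(2π) × 24.00 h = (1.3530/π) × 24.00 = 10.34 h.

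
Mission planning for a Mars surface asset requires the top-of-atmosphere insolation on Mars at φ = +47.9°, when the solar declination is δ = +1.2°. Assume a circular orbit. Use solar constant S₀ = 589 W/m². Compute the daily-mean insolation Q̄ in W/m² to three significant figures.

Q̄ ≈ 130 W/m²

cos H₀ = −tan(+47.9°) tan(+1.200°) = -0.0232, H₀ = 1.5940 rad.
Bracket: H₀ sin φ sin δ + cos φ cos δ sin H₀ = 1.5940×0.74198×0.02094 + 0.67043×0.99978×0.99973 = 0.024766 + 0.670102 = 0.694868.
Q̄ = (S₀/π) × [bracket] = (589/π) × 0.694868 = 130.3 W/m².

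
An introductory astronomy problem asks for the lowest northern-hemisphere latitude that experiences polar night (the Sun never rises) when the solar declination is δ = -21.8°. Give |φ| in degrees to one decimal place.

Polar night requires cos H₀ = −tan φ tan δ ≥ 1, i.e. tan φ tan δ ≤ −1.
The boundary is |tan φ| · |tan δ| = 1, so |φ| = 90° − |δ| = 90° − 21.8° = 68.2° in the northern hemisphere.

|φ| = 68.2°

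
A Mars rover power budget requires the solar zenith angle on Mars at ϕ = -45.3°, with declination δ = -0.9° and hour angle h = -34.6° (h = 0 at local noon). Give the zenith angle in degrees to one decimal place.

θ_z = 53.8°

cos θ_z = sin ϕ sin δ + cos ϕ cos δ cos h = 0.011165 + 0.578918 = 0.590083.
θ_z = arccos(0.590083) = 53.8°.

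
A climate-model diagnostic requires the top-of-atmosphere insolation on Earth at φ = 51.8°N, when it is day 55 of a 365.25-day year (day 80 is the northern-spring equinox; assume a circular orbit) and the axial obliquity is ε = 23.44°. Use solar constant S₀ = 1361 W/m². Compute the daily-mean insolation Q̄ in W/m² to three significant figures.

Q̄ ≈ 182 W/m²

Solar longitude: λ_s = 360° × (55 − 80)/365.25 = -24.641°, i.e. -24.641° + 360° = 335.359°.
sin δ = sin 23.44° × sin 335.359° = -0.16585, so δ = -9.547°.
cos H₀ = −tan(+51.8°) tan(-9.547°) = 0.2137, H₀ = 1.3554 rad.
Bracket: H₀ sin φ sin δ + cos φ cos δ sin H₀ = 1.3554×0.78586×-0.16585 + 0.61841×0.98615×0.97690 = -0.176656 + 0.595758 = 0.419102.
Q̄ = (S₀/π) × [bracket] = (1361/π) × 0.419102 = 181.6 W/m².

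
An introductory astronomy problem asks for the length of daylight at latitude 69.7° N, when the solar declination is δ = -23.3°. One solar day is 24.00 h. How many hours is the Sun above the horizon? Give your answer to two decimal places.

cos h₀ = −tan ϕ · tan δ = 1.1642 ≥ 1, so the Sun never rises (polar night) and h₀ = 0.
Daylight = 2h₀/(2π) × 24.00 h = (0.0000/π) × 24.00 = 0.00 h.

0.00 h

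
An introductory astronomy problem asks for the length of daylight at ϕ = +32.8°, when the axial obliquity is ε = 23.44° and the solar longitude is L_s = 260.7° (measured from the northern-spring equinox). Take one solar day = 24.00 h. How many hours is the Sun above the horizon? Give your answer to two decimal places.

9.87 h

Solar declination: sin δ = sin ε · sin L_s = sin 23.44° × sin 260.7° = -0.39256, so δ = -23.114°.
cos h₀ = −tan ϕ · tan δ = −tan(+32.8°) × tan(-23.114°) = 0.2751, so h₀ = 1.2921 rad = 74.03°.
Daylight = 2h₀/(2π) × 24.00 h = (1.2921/π) × 24.00 = 9.87 h.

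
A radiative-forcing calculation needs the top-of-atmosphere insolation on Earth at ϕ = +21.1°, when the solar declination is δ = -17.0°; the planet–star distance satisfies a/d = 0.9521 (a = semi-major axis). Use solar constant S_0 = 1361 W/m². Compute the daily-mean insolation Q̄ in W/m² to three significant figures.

cos h₀ = −tan(+21.1°) tan(-17.000°) = 0.1180, h₀ = 1.4525 rad.
Bracket: h₀ sin ϕ sin δ + cos ϕ cos δ sin h₀ = 1.4525×0.36000×-0.29237 + 0.93295×0.95630×0.99302 = -0.152880 + 0.885953 = 0.733073.
Inverse-square distance factor (a/d)² = 0.9521² = 0.906494.
Q̄ = (S_0/π) × 0.906494 × [bracket] = (1361/π) × 0.906494 × 0.733073 = 287.9 W/m².

Q̄ ≈ 288 W/m²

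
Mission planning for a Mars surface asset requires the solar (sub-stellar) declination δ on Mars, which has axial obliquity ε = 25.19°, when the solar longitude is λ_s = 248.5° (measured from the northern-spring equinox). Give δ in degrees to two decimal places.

sin δ = sin ε · sin λ_s = sin 25.19° × sin 248.5° = -0.396006.
δ = arcsin(-0.396006) = -23.33°.

δ = -23.33°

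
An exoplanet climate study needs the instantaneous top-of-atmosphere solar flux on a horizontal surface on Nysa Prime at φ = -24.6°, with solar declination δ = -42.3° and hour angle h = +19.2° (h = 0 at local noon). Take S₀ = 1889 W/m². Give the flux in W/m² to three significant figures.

1.73e+03 W/m²

cos θ_z = sin φ sin δ + cos φ cos δ cos h = 0.280162 + 0.635092 = 0.915254.
Flux = S₀ · cos θ_z = 1889 × 0.915254 = 1729 W/m².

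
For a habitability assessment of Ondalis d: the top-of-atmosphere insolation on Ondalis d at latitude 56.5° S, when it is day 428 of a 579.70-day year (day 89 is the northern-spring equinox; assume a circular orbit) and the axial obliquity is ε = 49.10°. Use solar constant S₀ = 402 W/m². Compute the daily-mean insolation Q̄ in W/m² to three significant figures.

Q̄ ≈ 143 W/m²

Solar longitude: λ_s = 360° × (428 − 89)/579.70 = 210.523°.
sin δ = sin 49.10° × sin 210.523° = -0.38388, so δ = -22.574°.
cos H₀ = −tan(-56.5°) tan(-22.574°) = -0.6281, H₀ = 2.2499 rad.
Bracket: H₀ sin φ sin δ + cos φ cos δ sin H₀ = 2.2499×-0.83389×-0.38388 + 0.55194×0.92338×0.77813 = 0.720224 + 0.396574 = 1.116798.
Q̄ = (S₀/π) × [bracket] = (402/π) × 1.116798 = 142.9 W/m².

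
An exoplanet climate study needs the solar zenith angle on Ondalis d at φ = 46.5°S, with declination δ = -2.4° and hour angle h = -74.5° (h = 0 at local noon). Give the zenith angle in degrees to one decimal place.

cos θ_z = sin φ sin δ + cos φ cos δ cos h = 0.030376 + 0.183793 = 0.214169.
θ_z = arccos(0.214169) = 77.6°.

θ_z = 77.6°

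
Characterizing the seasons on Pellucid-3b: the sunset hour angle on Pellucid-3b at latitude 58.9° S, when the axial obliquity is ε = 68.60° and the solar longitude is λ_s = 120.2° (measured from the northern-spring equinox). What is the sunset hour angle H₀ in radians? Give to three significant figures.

Solar declination: sin δ = sin ε · sin λ_s = sin 68.60° × sin 120.2° = 0.80469, so δ = +53.580°.
cos H₀ = −tan φ · tan δ = 2.2468 ≥ 1, so the host star never rises (polar night) and H₀ = 0.

H₀ = 0.00 rad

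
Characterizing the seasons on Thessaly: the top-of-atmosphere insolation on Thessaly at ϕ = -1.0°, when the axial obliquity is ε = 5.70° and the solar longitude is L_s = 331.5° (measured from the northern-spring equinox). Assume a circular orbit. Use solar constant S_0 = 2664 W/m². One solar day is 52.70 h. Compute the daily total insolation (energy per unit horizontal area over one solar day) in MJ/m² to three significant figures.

161 MJ/m²

Solar declination: sin δ = sin ε · sin L_s = sin 5.70° × sin 331.5° = -0.04739, so δ = -2.716°.
cos h₀ = −tan(-1.0°) tan(-2.716°) = -0.0008, h₀ = 1.5716 rad.
Bracket: h₀ sin ϕ sin δ + cos ϕ cos δ sin h₀ = 1.5716×-0.01745×-0.04739 + 0.99985×0.99888×1.00000 = 0.001300 + 0.998730 = 1.000030.
Q̄ = (S_0/π) × [bracket] = (2664/π) × 1.000030 = 848.00 W/m².
Daily total = Q̄ × 52.70 h × 3600 s/h = 848.00 × 52.70 × 3600 / 10⁶ = 160.9 MJ/m².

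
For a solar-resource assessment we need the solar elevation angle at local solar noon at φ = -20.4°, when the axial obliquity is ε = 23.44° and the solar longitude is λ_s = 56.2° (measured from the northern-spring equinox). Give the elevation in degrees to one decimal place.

Solar declination: sin δ = sin ε · sin λ_s = sin 23.44° × sin 56.2° = 0.33056, so δ = +19.303°.
At local noon the hour angle is zero, so the zenith angle equals |φ − δ| = |-20.4° − (+19.303°)| = 39.703°.
Elevation = 90° − 39.703° = 50.3°.

50.3°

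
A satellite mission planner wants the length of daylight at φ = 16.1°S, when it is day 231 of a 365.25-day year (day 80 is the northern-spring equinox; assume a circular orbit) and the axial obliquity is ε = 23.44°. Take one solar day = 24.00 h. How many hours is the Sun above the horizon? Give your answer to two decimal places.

Solar longitude: λ_s = 360° × (231 − 80)/365.25 = 148.830°.
sin δ = sin 23.44° × sin 148.830° = 0.20589, so δ = +11.882°.
cos H₀ = −tan φ · tan δ = −tan(-16.1°) × tan(+11.882°) = 0.0607, so H₀ = 1.5100 rad = 86.52°.
Daylight = 2H₀/(2π) × 24.00 h = (1.5100/π) × 24.00 = 11.54 h.

11.54 h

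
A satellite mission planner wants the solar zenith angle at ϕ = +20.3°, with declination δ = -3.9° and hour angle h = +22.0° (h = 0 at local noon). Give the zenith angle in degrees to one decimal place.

cos θ_z = sin ϕ sin δ + cos ϕ cos δ cos h = -0.023597 + 0.867582 = 0.843985.
θ_z = arccos(0.843985) = 32.4°.

θ_z = 32.4°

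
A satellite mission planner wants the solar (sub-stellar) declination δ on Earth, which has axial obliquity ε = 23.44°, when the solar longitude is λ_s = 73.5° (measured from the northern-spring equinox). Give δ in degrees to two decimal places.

δ = +22.42°

sin δ = sin ε · sin λ_s = sin 23.44° × sin 73.5° = 0.381407.
δ = arcsin(0.381407) = +22.42°.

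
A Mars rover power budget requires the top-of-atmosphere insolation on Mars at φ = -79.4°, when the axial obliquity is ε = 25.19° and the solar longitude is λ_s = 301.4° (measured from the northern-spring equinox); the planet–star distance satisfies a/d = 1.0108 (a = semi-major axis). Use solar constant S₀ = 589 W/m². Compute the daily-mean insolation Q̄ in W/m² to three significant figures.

Q̄ ≈ 215 W/m²

Solar declination: sin δ = sin ε · sin λ_s = sin 25.19° × sin 301.4° = -0.36329, so δ = -21.302°.
cos H₀ = −tan(-79.4°) tan(-21.302°) = -2.0836 ≤ −1 ⇒ polar day, H₀ = π.
Bracket: H₀ sin φ sin δ + cos φ cos δ sin H₀ = 3.1416×-0.98294×-0.36329 + 0.18395×0.93168×0.00000 = 1.121841 + 0.000000 = 1.121841.
Inverse-square distance factor (a/d)² = 1.0108² = 1.021717.
Q̄ = (S₀/π) × 1.021717 × [bracket] = (589/π) × 1.021717 × 1.121841 = 214.9 W/m².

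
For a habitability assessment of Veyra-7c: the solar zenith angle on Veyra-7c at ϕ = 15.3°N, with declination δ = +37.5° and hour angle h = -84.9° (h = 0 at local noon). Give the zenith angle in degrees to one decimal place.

cos θ_z = sin ϕ sin δ + cos ϕ cos δ cos h = 0.160636 + 0.068025 = 0.228661.
θ_z = arccos(0.228661) = 76.8°.

θ_z = 76.8°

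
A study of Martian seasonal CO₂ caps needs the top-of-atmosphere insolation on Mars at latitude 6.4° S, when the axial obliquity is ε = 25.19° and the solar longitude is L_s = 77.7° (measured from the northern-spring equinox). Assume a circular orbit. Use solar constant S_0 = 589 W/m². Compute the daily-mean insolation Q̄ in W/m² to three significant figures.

Solar declination: sin δ = sin ε · sin L_s = sin 25.19° × sin 77.7° = 0.41585, so δ = +24.573°.
cos h₀ = −tan(-6.4°) tan(+24.573°) = 0.0513, h₀ = 1.5195 rad.
Bracket: h₀ sin ϕ sin δ + cos ϕ cos δ sin h₀ = 1.5195×-0.11147×0.41585 + 0.99377×0.90943×0.99868 = -0.070436 + 0.902571 = 0.832135.
Q̄ = (S_0/π) × [bracket] = (589/π) × 0.832135 = 156.0 W/m².

Q̄ ≈ 156 W/m²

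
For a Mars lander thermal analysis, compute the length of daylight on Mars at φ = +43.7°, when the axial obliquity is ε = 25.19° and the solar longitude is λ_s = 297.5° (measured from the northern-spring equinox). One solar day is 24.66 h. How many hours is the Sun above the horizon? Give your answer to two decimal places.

9.19 h

Solar declination: sin δ = sin ε · sin λ_s = sin 25.19° × sin 297.5° = -0.37753, so δ = -22.181°.
cos H₀ = −tan φ · tan δ = −tan(+43.7°) × tan(-22.181°) = 0.3896, so H₀ = 1.1706 rad = 67.07°.
Daylight = 2H₀/(2π) × 24.66 h = (1.1706/π) × 24.66 = 9.19 h.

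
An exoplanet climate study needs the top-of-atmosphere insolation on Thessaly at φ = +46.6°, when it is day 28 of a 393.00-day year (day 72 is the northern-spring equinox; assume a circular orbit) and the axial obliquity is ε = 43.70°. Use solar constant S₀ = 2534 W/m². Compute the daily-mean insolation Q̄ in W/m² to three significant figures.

Solar longitude: λ_s = 360° × (28 − 72)/393.00 = -40.305°, i.e. -40.305° + 360° = 319.695°.
sin δ = sin 43.70° × sin 319.695° = -0.44690, so δ = -26.545°.
cos H₀ = −tan(+46.6°) tan(-26.545°) = 0.5283, H₀ = 1.0142 rad.
Bracket: H₀ sin φ sin δ + cos φ cos δ sin H₀ = 1.0142×0.72657×-0.44690 + 0.68709×0.89458×0.84907 = -0.329315 + 0.521887 = 0.192572.
Q̄ = (S₀/π) × [bracket] = (2534/π) × 0.192572 = 155.3 W/m².

Q̄ ≈ 155 W/m²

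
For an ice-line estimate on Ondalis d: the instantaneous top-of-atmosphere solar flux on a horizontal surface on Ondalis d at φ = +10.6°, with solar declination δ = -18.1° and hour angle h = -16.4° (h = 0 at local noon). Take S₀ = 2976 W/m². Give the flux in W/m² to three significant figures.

cos θ_z = sin φ sin δ + cos φ cos δ cos h = -0.057149 + 0.896283 = 0.839134.
Flux = S₀ · cos θ_z = 2976 × 0.839134 = 2497 W/m².

2.50e+03 W/m²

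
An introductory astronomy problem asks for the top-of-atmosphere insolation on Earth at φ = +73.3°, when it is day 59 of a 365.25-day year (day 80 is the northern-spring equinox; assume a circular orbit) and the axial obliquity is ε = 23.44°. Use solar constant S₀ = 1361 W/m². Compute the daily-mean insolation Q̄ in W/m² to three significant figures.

Q̄ ≈ 45.7 W/m²

Solar longitude: λ_s = 360° × (59 − 80)/365.25 = -20.698°, i.e. -20.698° + 360° = 339.302°.
sin δ = sin 23.44° × sin 339.302° = -0.14060, so δ = -8.082°.
cos H₀ = −tan(+73.3°) tan(-8.082°) = 0.4733, H₀ = 1.0777 rad.
Bracket: H₀ sin φ sin δ + cos φ cos δ sin H₀ = 1.0777×0.95782×-0.14060 + 0.28736×0.99007×0.88088 = -0.145133 + 0.250616 = 0.105483.
Q̄ = (S₀/π) × [bracket] = (1361/π) × 0.105483 = 45.70 W/m².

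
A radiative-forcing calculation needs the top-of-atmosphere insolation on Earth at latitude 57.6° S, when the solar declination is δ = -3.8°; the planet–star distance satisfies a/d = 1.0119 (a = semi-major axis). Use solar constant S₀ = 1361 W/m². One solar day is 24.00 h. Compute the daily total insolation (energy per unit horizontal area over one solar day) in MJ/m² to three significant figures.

24.0 MJ/m²

cos H₀ = −tan(-57.6°) tan(-3.800°) = -0.1047, H₀ = 1.6756 rad.
Bracket: H₀ sin φ sin δ + cos φ cos δ sin H₀ = 1.6756×-0.84433×-0.06627 + 0.53583×0.99780×0.99451 = 0.093756 + 0.531716 = 0.625472.
Inverse-square distance factor (a/d)² = 1.0119² = 1.023942.
Q̄ = (S₀/π) × 1.023942 × [bracket] = (1361/π) × 1.023942 × 0.625472 = 277.45 W/m².
Daily total = Q̄ × 24.00 h × 3600 s/h = 277.45 × 24.00 × 3600 / 10⁶ = 23.97 MJ/m².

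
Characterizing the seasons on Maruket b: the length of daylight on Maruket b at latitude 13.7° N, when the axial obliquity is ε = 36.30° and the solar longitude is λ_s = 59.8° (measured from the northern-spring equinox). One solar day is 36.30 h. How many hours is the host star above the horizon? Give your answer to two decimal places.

19.83 h

Solar declination: sin δ = sin ε · sin λ_s = sin 36.30° × sin 59.8° = 0.51166, so δ = +30.775°.
cos H₀ = −tan φ · tan δ = −tan(+13.7°) × tan(+30.775°) = -0.1452, so H₀ = 1.7165 rad = 98.35°.
Daylight = 2H₀/(2π) × 36.30 h = (1.7165/π) × 36.30 = 19.83 h.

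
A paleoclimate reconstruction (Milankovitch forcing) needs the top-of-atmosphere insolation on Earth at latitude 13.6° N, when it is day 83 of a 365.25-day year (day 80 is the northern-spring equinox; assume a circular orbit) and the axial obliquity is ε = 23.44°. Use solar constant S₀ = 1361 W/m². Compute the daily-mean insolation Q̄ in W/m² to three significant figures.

Solar longitude: λ_s = 360° × (83 − 80)/365.25 = 2.957°.
sin δ = sin 23.44° × sin 2.957° = 0.02052, so δ = +1.176°.
cos H₀ = −tan(+13.6°) tan(+1.176°) = -0.0050, H₀ = 1.5758 rad.
Bracket: H₀ sin φ sin δ + cos φ cos δ sin H₀ = 1.5758×0.23514×0.02052 + 0.97196×0.99979×0.99999 = 0.007603 + 0.971746 = 0.979349.
Q̄ = (S₀/π) × [bracket] = (1361/π) × 0.979349 = 424.3 W/m².

Q̄ ≈ 424 W/m²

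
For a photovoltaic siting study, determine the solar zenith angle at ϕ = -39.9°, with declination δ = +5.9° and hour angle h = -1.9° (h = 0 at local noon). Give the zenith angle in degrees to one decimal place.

θ_z = 45.8°

cos θ_z = sin ϕ sin δ + cos ϕ cos δ cos h = -0.065936 + 0.762682 = 0.696746.
θ_z = arccos(0.696746) = 45.8°.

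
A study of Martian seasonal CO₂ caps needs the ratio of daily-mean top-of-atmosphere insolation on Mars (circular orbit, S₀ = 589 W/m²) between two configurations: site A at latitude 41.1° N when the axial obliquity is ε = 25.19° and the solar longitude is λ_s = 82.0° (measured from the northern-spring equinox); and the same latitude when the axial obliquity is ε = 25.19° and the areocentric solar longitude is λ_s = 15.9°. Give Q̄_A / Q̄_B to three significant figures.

— Configuration A (φ=+41.1°):
Solar declination: sin δ = sin ε · sin λ_s = sin 25.19° × sin 82.0° = 0.42148, so δ = +24.928°.
cos H₀ = −tan(+41.1°) tan(+24.928°) = -0.4055, H₀ = 1.9883 rad.
Bracket: H₀ sin φ sin δ + cos φ cos δ sin H₀ = 1.9883×0.65738×0.42148 + 0.75356×0.90684×0.91412 = 0.550903 + 0.624672 = 1.175575.
Q̄ = (S₀/π) × [bracket] = (589/π) × 1.175575 = 220.40 W/m².
— Configuration B (φ=+41.1°):
sin δ = sin 25.19° × sin 15.9° = 0.11660, so δ = +6.696°.
cos H₀ = −tan(+41.1°) tan(+6.696°) = -0.1024, H₀ = 1.6734 rad.
Bracket: H₀ sin φ sin δ + cos φ cos δ sin H₀ = 1.6734×0.65738×0.11660 + 0.75356×0.99318×0.99474 = 0.128267 + 0.744484 = 0.872751.
Q̄ = (S₀/π) × [bracket] = (589/π) × 0.872751 = 163.63 W/m².
Ratio Q̄_A / Q̄_B = 220.40 / 163.63 = 1.347.

Q̄_A / Q̄_B ≈ 1.35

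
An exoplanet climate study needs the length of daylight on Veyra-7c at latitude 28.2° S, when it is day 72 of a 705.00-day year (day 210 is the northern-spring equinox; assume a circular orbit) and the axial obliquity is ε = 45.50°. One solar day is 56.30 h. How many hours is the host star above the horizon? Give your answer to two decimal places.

Solar longitude: λ_s = 360° × (72 − 210)/705.00 = -70.468°, i.e. -70.468° + 360° = 289.532°.
sin δ = sin 45.50° × sin 289.532° = -0.67221, so δ = -42.238°.
cos H₀ = −tan φ · tan δ = −tan(-28.2°) × tan(-42.238°) = -0.4868, so H₀ = 2.0793 rad = 119.13°.
Daylight = 2H₀/(2π) × 56.30 h = (2.0793/π) × 56.30 = 37.26 h.

37.26 h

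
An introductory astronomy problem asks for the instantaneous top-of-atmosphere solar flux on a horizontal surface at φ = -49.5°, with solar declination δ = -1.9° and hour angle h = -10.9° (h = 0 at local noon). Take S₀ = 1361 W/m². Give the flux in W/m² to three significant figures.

cos θ_z = sin φ sin δ + cos φ cos δ cos h = 0.025211 + 0.637381 = 0.662592.
Flux = S₀ · cos θ_z = 1361 × 0.662592 = 901.8 W/m².

902 W/m²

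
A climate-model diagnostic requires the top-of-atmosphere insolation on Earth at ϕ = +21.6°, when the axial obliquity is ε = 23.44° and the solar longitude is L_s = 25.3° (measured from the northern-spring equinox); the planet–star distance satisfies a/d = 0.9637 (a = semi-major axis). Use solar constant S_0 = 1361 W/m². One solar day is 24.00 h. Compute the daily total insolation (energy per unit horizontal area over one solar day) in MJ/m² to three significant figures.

Solar declination: sin δ = sin ε · sin L_s = sin 23.44° × sin 25.3° = 0.17000, so δ = +9.788°.
cos h₀ = −tan(+21.6°) tan(+9.788°) = -0.0683, h₀ = 1.6392 rad.
Bracket: h₀ sin ϕ sin δ + cos ϕ cos δ sin h₀ = 1.6392×0.36812×0.17000 + 0.92978×0.98544×0.99766 = 0.102582 + 0.914098 = 1.016680.
Inverse-square distance factor (a/d)² = 0.9637² = 0.928718.
Q̄ = (S_0/π) × 0.928718 × [bracket] = (1361/π) × 0.928718 × 1.016680 = 409.05 W/m².
Daily total = Q̄ × 24.00 h × 3600 s/h = 409.05 × 24.00 × 3600 / 10⁶ = 35.34 MJ/m².

35.3 MJ/m²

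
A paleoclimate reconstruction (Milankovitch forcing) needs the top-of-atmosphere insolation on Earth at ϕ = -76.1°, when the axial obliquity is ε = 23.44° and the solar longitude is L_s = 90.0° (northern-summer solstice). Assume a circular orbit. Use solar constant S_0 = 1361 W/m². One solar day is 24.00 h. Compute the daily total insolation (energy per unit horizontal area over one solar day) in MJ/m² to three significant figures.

0.00 MJ/m²

Solar declination: sin δ = sin ε · sin L_s = sin 23.44° × sin 90.0° = 0.39779, so δ = +23.440°.
cos h₀ = −tan(-76.1°) tan(+23.440°) = 1.7520 ≥ 1 ⇒ polar night, h₀ = 0 and Q̄ = 0.
Daily total = Q̄ × 24.00 h × 3600 s/h = 0.00 MJ/m².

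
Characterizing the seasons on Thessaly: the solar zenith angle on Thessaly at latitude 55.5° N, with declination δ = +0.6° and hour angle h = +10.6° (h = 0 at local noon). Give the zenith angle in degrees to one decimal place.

θ_z = 55.6°

cos θ_z = sin ϕ sin δ + cos ϕ cos δ cos h = 0.008630 + 0.556710 = 0.565340.
θ_z = arccos(0.565340) = 55.6°.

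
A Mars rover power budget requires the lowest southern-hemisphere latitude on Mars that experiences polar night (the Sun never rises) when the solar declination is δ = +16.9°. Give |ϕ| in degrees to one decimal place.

|ϕ| = 73.1°

Polar night requires cos h₀ = −tan ϕ tan δ ≥ 1, i.e. tan ϕ tan δ ≤ −1.
The boundary is |tan ϕ| · |tan δ| = 1, so |ϕ| = 90° − |δ| = 90° − 16.9° = 73.1° in the southern hemisphere.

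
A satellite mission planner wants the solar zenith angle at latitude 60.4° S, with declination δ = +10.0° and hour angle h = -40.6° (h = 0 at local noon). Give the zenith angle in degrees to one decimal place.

cos θ_z = sin φ sin δ + cos φ cos δ cos h = -0.150986 + 0.369338 = 0.218352.
θ_z = arccos(0.218352) = 77.4°.

θ_z = 77.4°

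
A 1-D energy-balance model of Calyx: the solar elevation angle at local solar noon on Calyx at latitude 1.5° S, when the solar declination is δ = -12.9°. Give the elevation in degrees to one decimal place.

At local noon the hour angle is zero, so the zenith angle equals |φ − δ| = |-1.5° − (-12.900°)| = 11.400°.
Elevation = 90° − 11.400° = 78.6°.

78.6°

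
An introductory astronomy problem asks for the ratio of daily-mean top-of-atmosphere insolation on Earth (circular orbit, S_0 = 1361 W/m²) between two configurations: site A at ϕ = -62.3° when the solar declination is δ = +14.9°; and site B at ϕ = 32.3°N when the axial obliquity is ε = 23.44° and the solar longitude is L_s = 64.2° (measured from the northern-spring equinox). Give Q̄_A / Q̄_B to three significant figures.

Q̄_A / Q̄_B ≈ 0.135

— Configuration A (ϕ=-62.3°):
cos h₀ = −tan(-62.3°) tan(+14.900°) = 0.5068, h₀ = 1.0393 rad.
Bracket: h₀ sin ϕ sin δ + cos ϕ cos δ sin h₀ = 1.0393×-0.88539×0.25713 + 0.46484×0.96638×0.86206 = -0.236607 + 0.387248 = 0.150641.
Q̄ = (S_0/π) × [bracket] = (1361/π) × 0.150641 = 65.261 W/m².
— Configuration B (ϕ=+32.3°):
Solar declination: sin δ = sin ε · sin L_s = sin 23.44° × sin 64.2° = 0.35814, so δ = +20.986°.
cos h₀ = −tan(+32.3°) tan(+20.986°) = -0.2425, h₀ = 1.8157 rad.
Bracket: h₀ sin ϕ sin δ + cos ϕ cos δ sin h₀ = 1.8157×0.53435×0.35814 + 0.84526×0.93367×0.97015 = 0.347474 + 0.765636 = 1.113110.
Q̄ = (S_0/π) × [bracket] = (1361/π) × 1.113110 = 482.22 W/m².
Ratio Q̄_A / Q̄_B = 65.261 / 482.22 = 0.1353.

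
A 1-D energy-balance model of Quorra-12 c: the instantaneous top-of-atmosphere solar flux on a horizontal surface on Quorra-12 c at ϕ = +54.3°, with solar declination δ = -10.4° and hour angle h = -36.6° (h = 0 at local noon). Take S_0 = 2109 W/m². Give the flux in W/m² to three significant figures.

cos θ_z = sin ϕ sin δ + cos ϕ cos δ cos h = -0.146597 + 0.460781 = 0.314184.
Flux = S_0 · cos θ_z = 2109 × 0.314184 = 662.6 W/m².

663 W/m²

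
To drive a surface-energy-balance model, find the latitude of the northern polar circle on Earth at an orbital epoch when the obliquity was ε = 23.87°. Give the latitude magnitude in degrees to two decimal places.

The polar circle is the lowest latitude that experiences at least one full rotation of continuous daylight at the northern-summer solstice; it lies at |φ| = 90° − ε = 90° − 23.87° = 66.13°.

66.13°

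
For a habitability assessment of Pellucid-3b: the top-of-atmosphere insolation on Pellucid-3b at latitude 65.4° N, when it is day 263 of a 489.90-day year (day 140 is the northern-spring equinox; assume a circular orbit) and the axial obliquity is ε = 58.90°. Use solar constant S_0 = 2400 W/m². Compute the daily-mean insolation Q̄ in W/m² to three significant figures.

Solar longitude: L_s = 360° × (263 − 140)/489.90 = 90.386°.
sin δ = sin 58.90° × sin 90.386° = 0.85625, so δ = +58.898°.
cos h₀ = −tan(+65.4°) tan(+58.898°) = -3.6205 ≤ −1 ⇒ polar day, h₀ = π.
Bracket: h₀ sin ϕ sin δ + cos ϕ cos δ sin h₀ = 3.1416×0.90924×0.85625 + 0.41628×0.51657×0.00000 = 2.445851 + 0.000000 = 2.445851.
Q̄ = (S_0/π) × [bracket] = (2400/π) × 2.445851 = 1868 W/m².

Q̄ ≈ 1.87e+03 W/m²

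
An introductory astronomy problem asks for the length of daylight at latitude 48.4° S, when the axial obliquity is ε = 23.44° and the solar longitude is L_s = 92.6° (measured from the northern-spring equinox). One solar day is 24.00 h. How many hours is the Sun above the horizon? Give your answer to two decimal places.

Solar declination: sin δ = sin ε · sin L_s = sin 23.44° × sin 92.6° = 0.39738, so δ = +23.414°.
cos h₀ = −tan ϕ · tan δ = −tan(-48.4°) × tan(+23.414°) = 0.4877, so h₀ = 1.0613 rad = 60.81°.
Daylight = 2h₀/(2π) × 24.00 h = (1.0613/π) × 24.00 = 8.11 h.

8.11 h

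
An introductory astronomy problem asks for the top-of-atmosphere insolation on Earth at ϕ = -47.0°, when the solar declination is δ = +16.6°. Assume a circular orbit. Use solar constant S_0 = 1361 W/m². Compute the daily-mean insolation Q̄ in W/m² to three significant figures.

cos h₀ = −tan(-47.0°) tan(+16.600°) = 0.3197, h₀ = 1.2454 rad.
Bracket: h₀ sin ϕ sin δ + cos ϕ cos δ sin h₀ = 1.2454×-0.73135×0.28569 + 0.68200×0.95832×0.94752 = -0.260213 + 0.619275 = 0.359062.
Q̄ = (S_0/π) × [bracket] = (1361/π) × 0.359062 = 155.6 W/m².

Q̄ ≈ 156 W/m²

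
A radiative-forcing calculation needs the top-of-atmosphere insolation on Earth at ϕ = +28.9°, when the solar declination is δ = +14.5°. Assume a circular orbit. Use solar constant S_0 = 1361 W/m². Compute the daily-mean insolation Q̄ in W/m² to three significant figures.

cos h₀ = −tan(+28.9°) tan(+14.500°) = -0.1428, h₀ = 1.7141 rad.
Bracket: h₀ sin ϕ sin δ + cos ϕ cos δ sin h₀ = 1.7141×0.48328×0.25038 + 0.87546×0.96815×0.98976 = 0.207412 + 0.838897 = 1.046309.
Q̄ = (S_0/π) × [bracket] = (1361/π) × 1.046309 = 453.3 W/m².

Q̄ ≈ 453 W/m²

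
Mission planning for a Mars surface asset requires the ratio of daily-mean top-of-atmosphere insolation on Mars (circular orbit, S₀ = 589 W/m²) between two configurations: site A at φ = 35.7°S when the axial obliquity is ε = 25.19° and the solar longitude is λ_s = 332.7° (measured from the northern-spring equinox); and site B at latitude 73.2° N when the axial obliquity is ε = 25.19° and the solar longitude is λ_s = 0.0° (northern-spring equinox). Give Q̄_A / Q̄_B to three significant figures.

— Configuration A (φ=-35.7°):
Solar declination: sin δ = sin ε · sin λ_s = sin 25.19° × sin 332.7° = -0.19521, so δ = -11.257°.
cos H₀ = −tan(-35.7°) tan(-11.257°) = -0.1430, H₀ = 1.7143 rad.
Bracket: H₀ sin φ sin δ + cos φ cos δ sin H₀ = 1.7143×-0.58354×-0.19521 + 0.81208×0.98076×0.98972 = 0.195281 + 0.788268 = 0.983549.
Q̄ = (S₀/π) × [bracket] = (589/π) × 0.983549 = 184.40 W/m².
— Configuration B (φ=+73.2°):
Solar declination: sin δ = sin ε · sin λ_s = sin 25.19° × sin 0.0° = 0.00000, so δ = +0.000°.
cos H₀ = −tan(+73.2°) tan(+0.000°) = -0.0000, H₀ = 1.5708 rad.
Bracket: H₀ sin φ sin δ + cos φ cos δ sin H₀ = 1.5708×0.95732×0.00000 + 0.28903×1.00000×1.00000 = 0.000000 + 0.289030 = 0.289030.
Q̄ = (S₀/π) × [bracket] = (589/π) × 0.289030 = 54.189 W/m².
Ratio Q̄_A / Q̄_B = 184.40 / 54.189 = 3.403.

Q̄_A / Q̄_B ≈ 3.40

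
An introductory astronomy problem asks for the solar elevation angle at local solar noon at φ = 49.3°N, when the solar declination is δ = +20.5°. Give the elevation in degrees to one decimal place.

61.2°

At local noon the hour angle is zero, so the zenith angle equals |φ − δ| = |+49.3° − (+20.500°)| = 28.800°.
Elevation = 90° − 28.800° = 61.2°.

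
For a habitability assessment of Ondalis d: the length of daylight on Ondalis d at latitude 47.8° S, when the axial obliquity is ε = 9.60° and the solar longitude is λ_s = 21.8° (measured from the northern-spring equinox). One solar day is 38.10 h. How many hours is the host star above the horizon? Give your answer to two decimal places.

18.22 h

Solar declination: sin δ = sin ε · sin λ_s = sin 9.60° × sin 21.8° = 0.06193, so δ = +3.551°.
cos H₀ = −tan φ · tan δ = −tan(-47.8°) × tan(+3.551°) = 0.0684, so H₀ = 1.5023 rad = 86.08°.
Daylight = 2H₀/(2π) × 38.10 h = (1.5023/π) × 38.10 = 18.22 h.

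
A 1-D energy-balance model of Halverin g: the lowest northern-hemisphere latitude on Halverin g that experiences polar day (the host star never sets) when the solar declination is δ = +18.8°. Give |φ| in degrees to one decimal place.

Polar day requires cos H₀ = −tan φ tan δ ≤ −1, i.e. tan φ tan δ ≥ 1.
The boundary is |tan φ| · |tan δ| = 1, so |φ| = 90° − |δ| = 90° − 18.8° = 71.2° in the northern hemisphere.

|φ| = 71.2°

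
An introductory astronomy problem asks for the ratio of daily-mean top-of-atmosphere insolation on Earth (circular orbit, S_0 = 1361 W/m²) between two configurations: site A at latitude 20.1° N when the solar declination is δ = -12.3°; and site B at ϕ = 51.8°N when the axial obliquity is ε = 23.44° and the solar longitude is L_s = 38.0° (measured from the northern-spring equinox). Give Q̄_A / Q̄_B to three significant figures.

Q̄_A / Q̄_B ≈ 0.863

— Configuration A (ϕ=+20.1°):
cos h₀ = −tan(+20.1°) tan(-12.300°) = 0.0798, h₀ = 1.4909 rad.
Bracket: h₀ sin ϕ sin δ + cos ϕ cos δ sin h₀ = 1.4909×0.34366×-0.21303 + 0.93909×0.97705×0.99681 = -0.109149 + 0.914611 = 0.805462.
Q̄ = (S_0/π) × [bracket] = (1361/π) × 0.805462 = 348.94 W/m².
— Configuration B (ϕ=+51.8°):
Solar declination: sin δ = sin ε · sin L_s = sin 23.44° × sin 38.0° = 0.24490, so δ = +14.176°.
cos h₀ = −tan(+51.8°) tan(+14.176°) = -0.3210, h₀ = 1.8976 rad.
Bracket: h₀ sin ϕ sin δ + cos ϕ cos δ sin h₀ = 1.8976×0.78586×0.24490 + 0.61841×0.96955×0.94708 = 0.365207 + 0.567850 = 0.933057.
Q̄ = (S_0/π) × [bracket] = (1361/π) × 0.933057 = 404.22 W/m².
Ratio Q̄_A / Q̄_B = 348.94 / 404.22 = 0.8632.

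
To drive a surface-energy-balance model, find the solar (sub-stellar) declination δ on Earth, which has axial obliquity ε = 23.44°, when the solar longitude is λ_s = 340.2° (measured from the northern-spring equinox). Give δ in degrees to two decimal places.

δ = -7.74°

sin δ = sin ε · sin λ_s = sin 23.44° × sin 340.2° = -0.134746.
δ = arcsin(-0.134746) = -7.74°.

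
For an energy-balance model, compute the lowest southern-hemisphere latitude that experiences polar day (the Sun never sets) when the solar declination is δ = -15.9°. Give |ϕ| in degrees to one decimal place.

|ϕ| = 74.1°

Polar day requires cos h₀ = −tan ϕ tan δ ≤ −1, i.e. tan ϕ tan δ ≥ 1.
The boundary is |tan ϕ| · |tan δ| = 1, so |ϕ| = 90° − |δ| = 90° − 15.9° = 74.1° in the southern hemisphere.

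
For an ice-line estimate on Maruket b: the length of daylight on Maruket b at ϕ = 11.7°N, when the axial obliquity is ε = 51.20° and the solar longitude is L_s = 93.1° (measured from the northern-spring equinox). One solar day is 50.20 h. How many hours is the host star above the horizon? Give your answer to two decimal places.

Solar declination: sin δ = sin ε · sin L_s = sin 51.20° × sin 93.1° = 0.77820, so δ = +51.096°.
cos h₀ = −tan ϕ · tan δ = −tan(+11.7°) × tan(+51.096°) = -0.2566, so h₀ = 1.8303 rad = 104.87°.
Daylight = 2h₀/(2π) × 50.20 h = (1.8303/π) × 50.20 = 29.25 h.

29.25 h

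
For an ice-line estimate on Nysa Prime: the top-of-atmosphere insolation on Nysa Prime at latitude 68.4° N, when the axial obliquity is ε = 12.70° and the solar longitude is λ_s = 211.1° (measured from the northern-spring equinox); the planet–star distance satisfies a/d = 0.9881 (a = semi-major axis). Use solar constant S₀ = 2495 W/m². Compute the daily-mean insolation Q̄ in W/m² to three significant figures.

Solar declination: sin δ = sin ε · sin λ_s = sin 12.70° × sin 211.1° = -0.11356, so δ = -6.520°.
cos H₀ = −tan(+68.4°) tan(-6.520°) = 0.2887, H₀ = 1.2779 rad.
Bracket: H₀ sin φ sin δ + cos φ cos δ sin H₀ = 1.2779×0.92978×-0.11356 + 0.36812×0.99353×0.95743 = -0.134928 + 0.350169 = 0.215241.
Inverse-square distance factor (a/d)² = 0.9881² = 0.976342.
Q̄ = (S₀/π) × 0.976342 × [bracket] = (2495/π) × 0.976342 × 0.215241 = 166.9 W/m².

Q̄ ≈ 167 W/m²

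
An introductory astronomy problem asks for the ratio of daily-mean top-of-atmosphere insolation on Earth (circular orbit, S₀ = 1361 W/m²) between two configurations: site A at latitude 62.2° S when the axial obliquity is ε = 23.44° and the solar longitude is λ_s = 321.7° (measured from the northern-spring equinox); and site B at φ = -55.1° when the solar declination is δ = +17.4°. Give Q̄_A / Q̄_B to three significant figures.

— Configuration A (φ=-62.2°):
Solar declination: sin δ = sin ε · sin λ_s = sin 23.44° × sin 321.7° = -0.24654, so δ = -14.273°.
cos H₀ = −tan(-62.2°) tan(-14.273°) = -0.4825, H₀ = 2.0743 rad.
Bracket: H₀ sin φ sin δ + cos φ cos δ sin H₀ = 2.0743×-0.88458×-0.24654 + 0.46639×0.96913×0.87590 = 0.452372 + 0.395900 = 0.848272.
Q̄ = (S₀/π) × [bracket] = (1361/π) × 0.848272 = 367.49 W/m².
— Configuration B (φ=-55.1°):
cos H₀ = −tan(-55.1°) tan(+17.400°) = 0.4492, H₀ = 1.1049 rad.
Bracket: H₀ sin φ sin δ + cos φ cos δ sin H₀ = 1.1049×-0.82015×0.29904 + 0.57215×0.95424×0.89342 = -0.270985 + 0.487779 = 0.216794.
Q̄ = (S₀/π) × [bracket] = (1361/π) × 0.216794 = 93.919 W/m².
Ratio Q̄_A / Q̄_B = 367.49 / 93.919 = 3.913.

Q̄_A / Q̄_B ≈ 3.91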